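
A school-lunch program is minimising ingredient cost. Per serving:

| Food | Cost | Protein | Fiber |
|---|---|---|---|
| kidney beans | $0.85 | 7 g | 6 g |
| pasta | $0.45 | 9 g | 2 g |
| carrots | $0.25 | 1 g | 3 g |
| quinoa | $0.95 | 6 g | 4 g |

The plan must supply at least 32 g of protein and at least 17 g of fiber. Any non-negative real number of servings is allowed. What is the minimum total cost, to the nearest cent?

$2.31

A basic optimal solution has at most two foods positive. Try each food alone and each pair with both targets met exactly.
kidney beans only: max(32/7, 17/6) = 4.571 servings → $3.89.
pasta only: max(32/9, 17/2) = 8.5 servings → $3.83.
carrots only: max(32/1, 17/3) = 32 servings → $8.00.
quinoa only: max(32/6, 17/4) = 5.333 servings → $5.07.
kidney beans + pasta with both tight: 2.225 servings and 1.825 servings → $2.71.
kidney beans + carrots: the both-tight solution has a negative serving — not a feasible corner.
kidney beans + quinoa: intersection lies outside the first quadrant.
pasta + carrots with both tight: 3.16 servings and 3.56 servings → $2.31.
pasta + quinoa with both tight: 1.083 servings and 3.708 servings → $4.01.
carrots + quinoa: the both-tight solution has a negative serving — not a feasible corner.
The minimum over all feasible corners is $2.31.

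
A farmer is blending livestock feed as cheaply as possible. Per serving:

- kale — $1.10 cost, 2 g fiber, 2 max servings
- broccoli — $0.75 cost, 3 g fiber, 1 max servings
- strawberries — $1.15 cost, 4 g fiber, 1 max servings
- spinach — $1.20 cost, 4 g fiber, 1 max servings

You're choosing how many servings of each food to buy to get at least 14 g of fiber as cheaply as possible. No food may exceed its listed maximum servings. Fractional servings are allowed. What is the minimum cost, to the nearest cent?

$4.75

Cost per g of fiber: broccoli $0.2500, strawberries $0.2875, spinach $0.3000, kale $0.5500.
Take 1 serving of broccoli: +3.0 g fiber for $0.75 (total $0.75, still need 11.0 g).
Take 1 serving of strawberries: +4.0 g fiber for $1.15 (total $1.90, still need 7.0 g).
Take 1 serving of spinach: +4.0 g fiber for $1.20 (total $3.10, still need 3.0 g).
Take 1.5 servings of kale: +3.0 g fiber for $1.65 (total $4.75, still need 0.0 g).
Filling from the cheapest source first is optimal under one linear minimum: $4.75.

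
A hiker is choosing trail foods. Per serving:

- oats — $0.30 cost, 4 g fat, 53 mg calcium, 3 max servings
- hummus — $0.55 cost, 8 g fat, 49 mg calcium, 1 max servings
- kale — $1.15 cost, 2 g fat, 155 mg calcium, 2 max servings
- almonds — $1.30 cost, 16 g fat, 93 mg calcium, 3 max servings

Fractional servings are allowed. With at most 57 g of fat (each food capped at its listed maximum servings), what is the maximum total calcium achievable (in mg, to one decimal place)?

709.8 mg

Calcium per g fat: kale 77.5, oats 13.25, hummus 6.125, almonds 5.812.
Take 2 servings of kale: uses 4 g fat, +310.0 mg calcium (running total 310.0 mg).
Take 3 servings of oats: uses 12 g fat, +159.0 mg calcium (running total 469.0 mg).
Take 1 serving of hummus: uses 8 g fat, +49.0 mg calcium (running total 518.0 mg).
Take 2.062 servings of almonds: uses 33 g fat, +191.8 mg calcium (running total 709.8 mg).
Filling greedily by calcium-per-g fat is optimal for one linear limit, giving 709.8 mg.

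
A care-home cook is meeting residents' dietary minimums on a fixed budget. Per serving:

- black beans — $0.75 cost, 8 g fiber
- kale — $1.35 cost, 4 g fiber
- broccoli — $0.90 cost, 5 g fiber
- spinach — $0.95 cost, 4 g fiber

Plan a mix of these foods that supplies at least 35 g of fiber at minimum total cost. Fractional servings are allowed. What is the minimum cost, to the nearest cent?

$3.28

Cost per g of fiber: black beans $0.0938, broccoli $0.1800, spinach $0.2375, kale $0.3375.
With no serving limits, use only black beans: 35 g / 8 g = 4.375 servings × $0.75 = $3.28.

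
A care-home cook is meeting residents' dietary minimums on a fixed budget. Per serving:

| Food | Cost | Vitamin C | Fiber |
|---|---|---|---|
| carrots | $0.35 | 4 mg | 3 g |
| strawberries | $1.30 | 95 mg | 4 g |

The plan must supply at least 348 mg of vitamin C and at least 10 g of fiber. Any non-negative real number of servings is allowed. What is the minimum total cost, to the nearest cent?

This is a tiny linear program; its minimum lies at a vertex of the feasible set. List the vertices and price them.
carrots only: max(348/4, 10/3) = 87 servings → $30.45.
strawberries only: max(348/95, 10/4) = 3.663 servings → $4.76.
carrots + strawberries: intersection lies outside the first quadrant.
Cheapest feasible corner: $4.76.

$4.76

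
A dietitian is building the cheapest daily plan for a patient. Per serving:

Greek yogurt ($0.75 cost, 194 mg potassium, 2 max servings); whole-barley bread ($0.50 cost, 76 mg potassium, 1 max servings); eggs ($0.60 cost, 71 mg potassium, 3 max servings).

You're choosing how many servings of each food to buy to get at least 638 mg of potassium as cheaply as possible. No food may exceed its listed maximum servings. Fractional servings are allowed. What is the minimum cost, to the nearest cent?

Cost per mg of potassium: Greek yogurt $0.0039, whole-barley bread $0.0066, eggs $0.0085.
Take 2 servings of Greek yogurt: +388.0 mg potassium for $1.50 (total $1.50, still need 250.0 mg).
Take 1 serving of whole-barley bread: +76.0 mg potassium for $0.50 (total $2.00, still need 174.0 mg).
Take 2.451 servings of eggs: +174.0 mg potassium for $1.47 (total $3.47, still need 0.0 mg).
Greedy by cheapest-per-mg is optimal for a single linear constraint, so the minimum cost is $3.47.

$3.47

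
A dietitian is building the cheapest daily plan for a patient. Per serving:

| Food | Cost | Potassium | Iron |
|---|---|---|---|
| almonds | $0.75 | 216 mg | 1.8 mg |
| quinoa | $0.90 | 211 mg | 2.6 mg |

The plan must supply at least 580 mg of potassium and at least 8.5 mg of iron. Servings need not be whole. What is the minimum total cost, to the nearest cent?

$2.94

Check every corner: each single food scaled to meet both minima, and each pair solved so both constraints bind.
almonds only: max(580/216, 8.5/1.8) = 4.722 servings → $3.54.
quinoa only: max(580/211, 8.5/2.6) = 3.269 servings → $2.94.
almonds + quinoa: the both-tight solution has a negative serving — not a feasible corner.
So the least-cost plan costs $2.94.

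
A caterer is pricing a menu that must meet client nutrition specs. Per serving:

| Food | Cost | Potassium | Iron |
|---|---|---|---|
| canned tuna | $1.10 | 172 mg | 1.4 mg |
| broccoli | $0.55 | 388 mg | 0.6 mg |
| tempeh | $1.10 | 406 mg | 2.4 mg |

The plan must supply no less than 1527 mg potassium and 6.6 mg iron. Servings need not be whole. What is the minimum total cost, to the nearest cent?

$3.42

A basic optimal solution has at most two foods positive. Try each food alone and each pair with both targets met exactly.
canned tuna only: max(1527/172, 6.6/1.4) = 8.878 servings → $9.77.
broccoli only: max(1527/388, 6.6/0.6) = 11 servings → $6.05.
tempeh only: max(1527/406, 6.6/2.4) = 3.761 servings → $4.14.
canned tuna + broccoli with both tight: 3.738 servings and 2.279 servings → $5.36.
canned tuna + tempeh with both targets exact would need a negative amount; discard.
broccoli + tempeh with both tight: 1.433 servings and 2.392 servings → $3.42.
So the least-cost plan costs $3.42.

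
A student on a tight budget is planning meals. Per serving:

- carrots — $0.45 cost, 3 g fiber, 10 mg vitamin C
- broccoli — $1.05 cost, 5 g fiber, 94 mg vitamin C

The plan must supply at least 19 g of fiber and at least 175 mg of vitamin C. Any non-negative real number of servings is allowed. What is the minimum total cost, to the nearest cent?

Compare the cost at each extreme point of the feasible region.
carrots only: max(19/3, 175/10) = 17.5 servings → $7.88.
broccoli only: max(19/5, 175/94) = 3.8 servings → $3.99.
carrots + broccoli with both tight: 3.927 servings and 1.444 servings → $3.28.
Cheapest feasible corner: $3.28.

$3.28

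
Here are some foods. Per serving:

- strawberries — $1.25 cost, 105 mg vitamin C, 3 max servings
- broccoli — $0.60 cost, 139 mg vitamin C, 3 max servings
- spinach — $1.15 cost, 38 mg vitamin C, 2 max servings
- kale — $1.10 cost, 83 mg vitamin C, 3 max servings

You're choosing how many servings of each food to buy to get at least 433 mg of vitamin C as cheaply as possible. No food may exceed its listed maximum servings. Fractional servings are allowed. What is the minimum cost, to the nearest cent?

$1.99

Cost per mg of vitamin C: broccoli $0.0043, strawberries $0.0119, kale $0.0133, spinach $0.0303.
Take 3 servings of broccoli: +417.0 mg vitamin C for $1.80 (total $1.80, still need 16.0 mg).
Take 0.1524 servings of strawberries: +16.0 mg vitamin C for $0.19 (total $1.99, still need 0.0 mg).
Greedy by cheapest-per-mg is optimal for a single linear constraint, so the minimum cost is $1.99.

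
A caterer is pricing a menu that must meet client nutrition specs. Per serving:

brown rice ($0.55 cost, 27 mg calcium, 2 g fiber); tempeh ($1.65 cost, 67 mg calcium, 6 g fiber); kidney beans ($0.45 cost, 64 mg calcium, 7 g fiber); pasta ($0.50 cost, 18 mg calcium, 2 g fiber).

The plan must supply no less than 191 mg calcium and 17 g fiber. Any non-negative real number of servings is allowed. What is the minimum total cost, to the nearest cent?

This is a tiny linear program; its minimum lies at a vertex of the feasible set. List the vertices and price them.
brown rice only: max(191/27, 17/2) = 8.5 servings → $4.67.
tempeh only: max(191/67, 17/6) = 2.851 servings → $4.70.
kidney beans only: max(191/64, 17/7) = 2.984 servings → $1.34.
pasta only: max(191/18, 17/2) = 10.61 servings → $5.31.
brown rice + tempeh with both tight: 0.25 servings and 2.75 servings → $4.67.
brown rice + kidney beans with both tight: 4.082 servings and 1.262 servings → $2.81.
brown rice + pasta with both tight: 4.222 servings and 4.278 servings → $4.46.
tempeh + kidney beans: intersection lies outside the first quadrant.
tempeh + pasta with both targets exact would need a negative amount; discard.
kidney beans + pasta with both targets exact would need a negative amount; discard.
So the least-cost plan costs $1.34.

$1.34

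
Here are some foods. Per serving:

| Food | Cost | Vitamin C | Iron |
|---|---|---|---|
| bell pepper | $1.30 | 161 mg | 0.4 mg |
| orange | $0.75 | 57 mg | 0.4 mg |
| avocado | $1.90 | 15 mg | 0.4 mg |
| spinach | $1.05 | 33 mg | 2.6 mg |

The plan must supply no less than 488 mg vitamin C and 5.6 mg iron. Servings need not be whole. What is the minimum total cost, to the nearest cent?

$5.31

An LP optimum is at a vertex; with two nutrient constraints at most two foods are used. Check each candidate.
bell pepper only: max(488/161, 5.6/0.4) = 14 servings → $18.20.
orange only: max(488/57, 5.6/0.4) = 14 servings → $10.50.
avocado only: max(488/15, 5.6/0.4) = 32.53 servings → $61.81.
spinach only: max(488/33, 5.6/2.6) = 14.79 servings → $15.53.
bell pepper + orange: the both-tight solution has a negative serving — not a feasible corner.
bell pepper + avocado with both tight: 1.904 servings and 12.1 servings → $25.46.
bell pepper + spinach with both tight: 2.674 servings and 1.742 servings → $5.31.
orange + avocado with both tight: 6.619 servings and 7.381 servings → $18.99.
orange + spinach with both tight: 8.03 servings and 0.9185 servings → $6.99.
avocado + spinach with both targets exact would need a negative amount; discard.
So the least-cost plan costs $5.31.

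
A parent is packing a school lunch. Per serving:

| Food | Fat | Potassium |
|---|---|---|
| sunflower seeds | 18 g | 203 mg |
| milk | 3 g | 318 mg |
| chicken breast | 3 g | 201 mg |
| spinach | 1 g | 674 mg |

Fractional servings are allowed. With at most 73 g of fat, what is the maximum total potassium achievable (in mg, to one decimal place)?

49202.0 mg

Potassium per g fat: spinach 674, milk 106, chicken breast 67, sunflower seeds 11.28.
With no serving limits, spend the whole fat allowance on spinach: 73 g / 1 g × 674 mg = 49202.0 mg.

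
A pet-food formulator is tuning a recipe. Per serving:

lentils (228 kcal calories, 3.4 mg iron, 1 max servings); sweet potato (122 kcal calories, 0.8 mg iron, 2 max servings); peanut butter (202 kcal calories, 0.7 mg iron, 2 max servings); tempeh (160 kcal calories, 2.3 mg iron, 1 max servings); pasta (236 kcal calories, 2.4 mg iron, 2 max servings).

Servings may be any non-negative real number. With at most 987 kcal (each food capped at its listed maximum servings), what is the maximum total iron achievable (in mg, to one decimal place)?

Iron per kcal: lentils 0.01491, tempeh 0.01438, pasta 0.01017, sweet potato 0.006557, peanut butter 0.003465.
Take 1 serving of lentils: uses 228 kcal, +3.4 mg iron (running total 3.4 mg).
Take 1 serving of tempeh: uses 160 kcal, +2.3 mg iron (running total 5.7 mg).
Take 2 servings of pasta: uses 472 kcal, +4.8 mg iron (running total 10.5 mg).
Take 1.041 servings of sweet potato: uses 127 kcal, +0.8 mg iron (running total 11.3 mg).
Filling greedily by iron-per-kcal is optimal for one linear limit, giving 11.3 mg.

11.3 mg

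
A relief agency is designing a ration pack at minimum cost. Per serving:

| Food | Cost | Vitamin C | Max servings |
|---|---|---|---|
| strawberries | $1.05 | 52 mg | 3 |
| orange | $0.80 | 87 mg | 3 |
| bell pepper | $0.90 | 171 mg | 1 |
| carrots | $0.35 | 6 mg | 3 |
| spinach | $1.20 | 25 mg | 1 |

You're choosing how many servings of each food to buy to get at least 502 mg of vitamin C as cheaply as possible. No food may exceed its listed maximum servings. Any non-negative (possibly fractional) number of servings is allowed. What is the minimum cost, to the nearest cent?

$4.71

Cost per mg of vitamin C: bell pepper $0.0053, orange $0.0092, strawberries $0.0202, spinach $0.0480, carrots $0.0583.
Take 1 serving of bell pepper: +171.0 mg vitamin C for $0.90 (total $0.90, still need 331.0 mg).
Take 3 servings of orange: +261.0 mg vitamin C for $2.40 (total $3.30, still need 70.0 mg).
Take 1.346 servings of strawberries: +70.0 mg vitamin C for $1.41 (total $4.71, still need 0.0 mg).
Filling from the cheapest source first is optimal under one linear minimum: $4.71.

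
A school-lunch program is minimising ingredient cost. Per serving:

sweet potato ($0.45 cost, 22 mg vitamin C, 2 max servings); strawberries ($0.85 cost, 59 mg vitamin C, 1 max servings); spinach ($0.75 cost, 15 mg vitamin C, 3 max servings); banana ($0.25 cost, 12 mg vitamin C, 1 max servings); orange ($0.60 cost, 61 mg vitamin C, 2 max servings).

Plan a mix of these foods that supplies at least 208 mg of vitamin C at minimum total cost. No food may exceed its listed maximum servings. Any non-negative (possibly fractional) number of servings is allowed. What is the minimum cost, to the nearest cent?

Cost per mg of vitamin C: orange $0.0098, strawberries $0.0144, sweet potato $0.0205, banana $0.0208, spinach $0.0500.
Take 2 servings of orange: +122.0 mg vitamin C for $1.20 (total $1.20, still need 86.0 mg).
Take 1 serving of strawberries: +59.0 mg vitamin C for $0.85 (total $2.05, still need 27.0 mg).
Take 1.227 servings of sweet potato: +27.0 mg vitamin C for $0.55 (total $2.60, still need 0.0 mg).
Filling from the cheapest source first is optimal under one linear minimum: $2.60.

$2.60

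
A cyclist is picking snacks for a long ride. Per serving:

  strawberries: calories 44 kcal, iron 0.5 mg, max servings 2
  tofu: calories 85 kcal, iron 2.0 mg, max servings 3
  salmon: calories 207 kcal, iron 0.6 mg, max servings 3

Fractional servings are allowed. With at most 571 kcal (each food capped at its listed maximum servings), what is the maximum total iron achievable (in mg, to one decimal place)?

7.7 mg

Iron per kcal: tofu 0.02353, strawberries 0.01136, salmon 0.002899.
Take 3 servings of tofu: uses 255 kcal, +6.0 mg iron (running total 6.0 mg).
Take 2 servings of strawberries: uses 88 kcal, +1.0 mg iron (running total 7.0 mg).
Take 1.101 servings of salmon: uses 228 kcal, +0.7 mg iron (running total 7.7 mg).
Greedy by best ratio exhausts the calories allowance optimally: 7.7 mg.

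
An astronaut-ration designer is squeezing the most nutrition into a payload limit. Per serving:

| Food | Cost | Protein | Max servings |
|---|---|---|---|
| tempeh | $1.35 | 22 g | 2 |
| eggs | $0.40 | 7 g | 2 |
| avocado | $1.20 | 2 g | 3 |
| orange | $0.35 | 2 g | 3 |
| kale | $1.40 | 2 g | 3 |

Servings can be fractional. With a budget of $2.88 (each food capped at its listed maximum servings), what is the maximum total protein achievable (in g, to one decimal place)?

Protein per dollar: eggs 17.5, tempeh 16.3, orange 5.714, avocado 1.667, kale 1.429.
Take 2 servings of eggs: spends $0.80, +14.0 g protein (running total 14.0 g).
Take 1.541 servings of tempeh: spends $2.08, +33.9 g protein (running total 47.9 g).
Filling greedily by protein-per-dollar is optimal for one linear limit, giving 47.9 g.

47.9 g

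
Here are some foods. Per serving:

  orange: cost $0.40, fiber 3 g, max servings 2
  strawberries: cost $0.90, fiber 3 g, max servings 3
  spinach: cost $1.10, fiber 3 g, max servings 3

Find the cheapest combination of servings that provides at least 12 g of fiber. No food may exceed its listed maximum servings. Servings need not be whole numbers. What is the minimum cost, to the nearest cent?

Cost per g of fiber: orange $0.1333, strawberries $0.3000, spinach $0.3667.
Take 2 servings of orange: +6.0 g fiber for $0.80 (total $0.80, still need 6.0 g).
Take 2 servings of strawberries: +6.0 g fiber for $1.80 (total $2.60, still need 0.0 g).
Greedy by cheapest-per-g is optimal for a single linear constraint, so the minimum cost is $2.60.

$2.60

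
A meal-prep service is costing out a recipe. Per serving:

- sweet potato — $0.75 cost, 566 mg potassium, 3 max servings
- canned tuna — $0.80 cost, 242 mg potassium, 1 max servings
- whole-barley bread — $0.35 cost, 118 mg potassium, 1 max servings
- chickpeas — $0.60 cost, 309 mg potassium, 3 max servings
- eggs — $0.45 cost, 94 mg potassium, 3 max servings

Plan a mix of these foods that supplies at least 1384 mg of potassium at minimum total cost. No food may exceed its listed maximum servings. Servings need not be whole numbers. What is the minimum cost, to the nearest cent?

Cost per mg of potassium: sweet potato $0.0013, chickpeas $0.0019, whole-barley bread $0.0030, canned tuna $0.0033, eggs $0.0048.
Take 2.445 servings of sweet potato: +1384.0 mg potassium for $1.83 (total $1.83, still need 0.0 mg).
Greedy by cheapest-per-mg is optimal for a single linear constraint, so the minimum cost is $1.83.

$1.83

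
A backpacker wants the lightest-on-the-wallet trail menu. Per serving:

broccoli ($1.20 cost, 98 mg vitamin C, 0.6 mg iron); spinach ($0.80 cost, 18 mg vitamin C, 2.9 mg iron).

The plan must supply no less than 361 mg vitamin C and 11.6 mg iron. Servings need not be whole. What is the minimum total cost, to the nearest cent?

With two linear requirements the optimum uses one or two foods; enumerate the corners.
broccoli only: max(361/98, 11.6/0.6) = 19.33 servings → $23.20.
spinach only: max(361/18, 11.6/2.9) = 20.06 servings → $16.04.
broccoli + spinach with both tight: 3.065 servings and 3.366 servings → $6.37.
Cheapest feasible corner: $6.37.

$6.37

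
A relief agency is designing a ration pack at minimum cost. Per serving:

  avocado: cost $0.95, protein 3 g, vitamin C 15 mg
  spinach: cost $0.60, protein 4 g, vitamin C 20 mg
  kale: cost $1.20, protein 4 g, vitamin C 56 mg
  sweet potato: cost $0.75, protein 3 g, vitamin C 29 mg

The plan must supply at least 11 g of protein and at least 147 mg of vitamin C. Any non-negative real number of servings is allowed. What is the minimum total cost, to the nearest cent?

Two binding constraints pin down two serving amounts, so the optimal mix uses at most two foods. The candidates are each food alone (scaled to the tighter of protein/vitamin C) and each pair with both constraints tight.
avocado only: max(11/3, 147/15) = 9.8 servings → $9.31.
spinach only: max(11/4, 147/20) = 7.35 servings → $4.41.
kale only: max(11/4, 147/56) = 2.75 servings → $3.30.
sweet potato only: max(11/3, 147/29) = 5.069 servings → $3.80.
avocado + spinach (both tight): parallel constraints — no distinct corner.
avocado + kale with both tight: 0.2593 servings and 2.556 servings → $3.31.
avocado + sweet potato: intersection lies outside the first quadrant.
spinach + kale with both tight: 0.1944 servings and 2.556 servings → $3.18.
spinach + sweet potato with both targets exact would need a negative amount; discard.
kale + sweet potato with both tight: 2.346 servings and 0.5385 servings → $3.22.
Cheapest feasible corner: $3.18.

$3.18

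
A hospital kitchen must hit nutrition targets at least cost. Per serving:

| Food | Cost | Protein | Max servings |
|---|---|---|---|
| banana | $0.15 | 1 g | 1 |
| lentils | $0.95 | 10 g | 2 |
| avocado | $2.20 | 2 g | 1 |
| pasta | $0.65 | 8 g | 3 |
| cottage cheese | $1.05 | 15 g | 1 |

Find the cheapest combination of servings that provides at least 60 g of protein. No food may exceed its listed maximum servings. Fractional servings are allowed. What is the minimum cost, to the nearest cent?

$5.05

Cost per g of protein: cottage cheese $0.0700, pasta $0.0813, lentils $0.0950, banana $0.1500, avocado $1.1000.
Take 1 serving of cottage cheese: +15.0 g protein for $1.05 (total $1.05, still need 45.0 g).
Take 3 servings of pasta: +24.0 g protein for $1.95 (total $3.00, still need 21.0 g).
Take 2 servings of lentils: +20.0 g protein for $1.90 (total $4.90, still need 1.0 g).
Take 1 serving of banana: +1.0 g protein for $0.15 (total $5.05, still need 0.0 g).
Greedy by cheapest-per-g is optimal for a single linear constraint, so the minimum cost is $5.05.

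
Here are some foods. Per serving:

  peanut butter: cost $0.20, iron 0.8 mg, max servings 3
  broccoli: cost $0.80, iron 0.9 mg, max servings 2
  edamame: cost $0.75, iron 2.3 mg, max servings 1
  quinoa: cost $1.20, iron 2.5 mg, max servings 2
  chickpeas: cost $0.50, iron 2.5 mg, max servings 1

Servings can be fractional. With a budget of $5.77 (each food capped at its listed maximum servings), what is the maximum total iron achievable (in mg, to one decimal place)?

Iron per dollar: chickpeas 5, peanut butter 4, edamame 3.067, quinoa 2.083, broccoli 1.125.
Take 1 serving of chickpeas: spends $0.50, +2.5 mg iron (running total 2.5 mg).
Take 3 servings of peanut butter: spends $0.60, +2.4 mg iron (running total 4.9 mg).
Take 1 serving of edamame: spends $0.75, +2.3 mg iron (running total 7.2 mg).
Take 2 servings of quinoa: spends $2.40, +5.0 mg iron (running total 12.2 mg).
Take 1.9 servings of broccoli: spends $1.52, +1.7 mg iron (running total 13.9 mg).
Filling greedily by iron-per-dollar is optimal for one linear limit, giving 13.9 mg.

13.9 mg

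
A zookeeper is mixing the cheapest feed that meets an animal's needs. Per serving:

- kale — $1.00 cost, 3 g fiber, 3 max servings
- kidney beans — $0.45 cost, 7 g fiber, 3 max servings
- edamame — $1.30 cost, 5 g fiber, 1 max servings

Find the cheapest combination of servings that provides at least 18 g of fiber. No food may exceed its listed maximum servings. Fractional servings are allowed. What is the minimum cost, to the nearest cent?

Cost per g of fiber: kidney beans $0.0643, edamame $0.2600, kale $0.3333.
Take 2.571 servings of kidney beans: +18.0 g fiber for $1.16 (total $1.16, still need 0.0 g).
Filling from the cheapest source first is optimal under one linear minimum: $1.16.

$1.16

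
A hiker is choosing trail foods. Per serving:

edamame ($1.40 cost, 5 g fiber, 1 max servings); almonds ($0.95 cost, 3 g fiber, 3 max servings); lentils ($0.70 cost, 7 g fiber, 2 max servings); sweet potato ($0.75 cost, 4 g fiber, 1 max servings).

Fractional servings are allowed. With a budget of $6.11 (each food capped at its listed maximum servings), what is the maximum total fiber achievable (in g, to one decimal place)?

Fiber per dollar: lentils 10, sweet potato 5.333, edamame 3.571, almonds 3.158.
Take 2 servings of lentils: spends $1.40, +14.0 g fiber (running total 14.0 g).
Take 1 serving of sweet potato: spends $0.75, +4.0 g fiber (running total 18.0 g).
Take 1 serving of edamame: spends $1.40, +5.0 g fiber (running total 23.0 g).
Take 2.695 servings of almonds: spends $2.56, +8.1 g fiber (running total 31.1 g).
Greedy by best ratio exhausts the cost allowance optimally: 31.1 g.

31.1 g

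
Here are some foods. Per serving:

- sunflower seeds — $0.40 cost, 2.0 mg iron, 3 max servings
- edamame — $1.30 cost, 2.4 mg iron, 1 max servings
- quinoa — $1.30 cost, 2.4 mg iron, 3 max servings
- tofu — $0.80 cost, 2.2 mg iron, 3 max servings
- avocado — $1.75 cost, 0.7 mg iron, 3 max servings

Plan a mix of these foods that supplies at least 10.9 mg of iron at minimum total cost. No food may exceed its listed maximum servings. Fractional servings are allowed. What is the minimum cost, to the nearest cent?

Cost per mg of iron: sunflower seeds $0.2000, tofu $0.3636, edamame $0.5417, quinoa $0.5417, avocado $2.5000.
Take 3 servings of sunflower seeds: +6.0 mg iron for $1.20 (total $1.20, still need 4.9 mg).
Take 2.227 servings of tofu: +4.9 mg iron for $1.78 (total $2.98, still need 0.0 mg).
Greedy by cheapest-per-mg is optimal for a single linear constraint, so the minimum cost is $2.98.

$2.98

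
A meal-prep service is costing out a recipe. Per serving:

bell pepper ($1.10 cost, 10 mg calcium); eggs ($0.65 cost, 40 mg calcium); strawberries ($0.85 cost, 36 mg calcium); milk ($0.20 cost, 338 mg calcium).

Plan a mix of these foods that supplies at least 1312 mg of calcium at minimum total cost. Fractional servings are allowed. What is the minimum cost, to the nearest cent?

$0.78

Cost per mg of calcium: milk $0.0006, eggs $0.0163, strawberries $0.0236, bell pepper $0.1100.
With no serving limits, use only milk: 1312 mg / 338 mg = 3.882 servings × $0.20 = $0.78.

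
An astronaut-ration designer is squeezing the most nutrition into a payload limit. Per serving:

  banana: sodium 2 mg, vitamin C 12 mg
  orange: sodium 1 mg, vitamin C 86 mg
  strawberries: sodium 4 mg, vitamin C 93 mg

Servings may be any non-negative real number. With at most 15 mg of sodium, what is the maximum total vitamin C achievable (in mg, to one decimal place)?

1290.0 mg

Vitamin C per mg sodium: orange 86, strawberries 23.25, banana 6.
With no serving limits, spend the whole sodium allowance on orange: 15 mg / 1 mg × 86 mg = 1290.0 mg.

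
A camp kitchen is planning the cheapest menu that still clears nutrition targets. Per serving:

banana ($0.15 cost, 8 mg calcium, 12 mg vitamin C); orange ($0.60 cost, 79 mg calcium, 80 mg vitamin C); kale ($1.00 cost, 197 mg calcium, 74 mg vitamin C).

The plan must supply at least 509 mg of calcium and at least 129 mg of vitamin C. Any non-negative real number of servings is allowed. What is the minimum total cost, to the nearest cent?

$2.58

Two binding constraints pin down two serving amounts, so the optimal mix uses at most two foods. The candidates are each food alone (scaled to the tighter of calcium/vitamin C) and each pair with both constraints tight.
banana only: max(509/8, 129/12) = 63.62 servings → $9.54.
orange only: max(509/79, 129/80) = 6.443 servings → $3.87.
kale only: max(509/197, 129/74) = 2.584 servings → $2.58.
banana + orange: intersection lies outside the first quadrant.
banana + kale: the both-tight solution has a negative serving — not a feasible corner.
orange + kale: the both-tight solution has a negative serving — not a feasible corner.
The minimum over all feasible corners is $2.58.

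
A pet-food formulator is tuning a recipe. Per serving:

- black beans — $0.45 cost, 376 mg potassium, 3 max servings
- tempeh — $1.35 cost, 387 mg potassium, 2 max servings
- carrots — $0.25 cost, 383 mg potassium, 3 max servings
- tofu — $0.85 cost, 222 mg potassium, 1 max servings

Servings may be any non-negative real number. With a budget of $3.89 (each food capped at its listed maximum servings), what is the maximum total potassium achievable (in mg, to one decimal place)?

2790.1 mg

Potassium per dollar: carrots 1532, black beans 835.6, tempeh 286.7, tofu 261.2.
Take 3 servings of carrots: spends $0.75, +1149.0 mg potassium (running total 1149.0 mg).
Take 3 servings of black beans: spends $1.35, +1128.0 mg potassium (running total 2277.0 mg).
Take 1.326 servings of tempeh: spends $1.79, +513.1 mg potassium (running total 2790.1 mg).
Filling greedily by potassium-per-dollar is optimal for one linear limit, giving 2790.1 mg.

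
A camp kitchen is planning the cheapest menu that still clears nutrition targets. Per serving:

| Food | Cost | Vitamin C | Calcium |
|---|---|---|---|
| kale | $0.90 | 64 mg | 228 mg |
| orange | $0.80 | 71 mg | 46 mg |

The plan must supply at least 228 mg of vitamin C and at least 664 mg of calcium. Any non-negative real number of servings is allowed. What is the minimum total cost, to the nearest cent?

Compare the cost at each extreme point of the feasible region.
kale only: max(228/64, 664/228) = 3.562 servings → $3.21.
orange only: max(228/71, 664/46) = 14.43 servings → $11.55.
kale + orange with both tight: 2.768 servings and 0.7164 servings → $3.06.
So the least-cost plan costs $3.06.

$3.06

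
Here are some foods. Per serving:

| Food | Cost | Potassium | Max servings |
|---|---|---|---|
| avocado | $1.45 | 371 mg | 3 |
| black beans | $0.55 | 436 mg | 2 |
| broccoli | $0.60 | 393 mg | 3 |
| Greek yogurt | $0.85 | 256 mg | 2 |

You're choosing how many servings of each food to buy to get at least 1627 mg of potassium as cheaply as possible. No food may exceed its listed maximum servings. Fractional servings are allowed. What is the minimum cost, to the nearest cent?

Cost per mg of potassium: black beans $0.0013, broccoli $0.0015, Greek yogurt $0.0033, avocado $0.0039.
Take 2 servings of black beans: +872.0 mg potassium for $1.10 (total $1.10, still need 755.0 mg).
Take 1.921 servings of broccoli: +755.0 mg potassium for $1.15 (total $2.25, still need 0.0 mg).
Filling from the cheapest source first is optimal under one linear minimum: $2.25.

$2.25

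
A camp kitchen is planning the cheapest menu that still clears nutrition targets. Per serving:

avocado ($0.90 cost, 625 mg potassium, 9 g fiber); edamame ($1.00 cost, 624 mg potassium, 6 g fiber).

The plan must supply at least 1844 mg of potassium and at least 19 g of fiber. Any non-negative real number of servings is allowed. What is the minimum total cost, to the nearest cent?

$2.66

avocado only: max(1844/625, 19/9) = 2.95 servings → $2.66.
edamame only: max(1844/624, 19/6) = 3.167 servings → $3.17.
avocado + edamame with both tight: 0.4244 servings and 2.53 servings → $2.91.
So the least-cost plan costs $2.66.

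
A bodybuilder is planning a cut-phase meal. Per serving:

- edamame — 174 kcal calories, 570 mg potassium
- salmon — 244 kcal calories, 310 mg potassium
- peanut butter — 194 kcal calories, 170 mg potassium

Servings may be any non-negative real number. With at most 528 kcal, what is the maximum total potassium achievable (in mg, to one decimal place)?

1729.7 mg

Potassium per kcal: edamame 3.276, salmon 1.27, peanut butter 0.8763.
With no serving limits, spend the whole calories allowance on edamame: 528 kcal / 174 kcal × 570 mg = 1729.7 mg.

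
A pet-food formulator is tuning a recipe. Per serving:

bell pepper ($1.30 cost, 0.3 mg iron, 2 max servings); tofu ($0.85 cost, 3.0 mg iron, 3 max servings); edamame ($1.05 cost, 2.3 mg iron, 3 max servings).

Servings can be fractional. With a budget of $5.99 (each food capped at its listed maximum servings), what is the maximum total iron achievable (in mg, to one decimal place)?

16.0 mg

Iron per dollar: tofu 3.529, edamame 2.19, bell pepper 0.2308.
Take 3 servings of tofu: spends $2.55, +9.0 mg iron (running total 9.0 mg).
Take 3 servings of edamame: spends $3.15, +6.9 mg iron (running total 15.9 mg).
Take 0.2231 servings of bell pepper: spends $0.29, +0.1 mg iron (running total 16.0 mg).
Filling greedily by iron-per-dollar is optimal for one linear limit, giving 16.0 mg.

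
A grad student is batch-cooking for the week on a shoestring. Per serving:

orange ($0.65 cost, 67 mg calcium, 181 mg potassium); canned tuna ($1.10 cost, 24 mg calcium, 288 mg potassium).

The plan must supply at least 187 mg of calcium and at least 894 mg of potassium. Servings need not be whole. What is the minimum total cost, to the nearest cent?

Check every corner: each single food scaled to meet both minima, and each pair solved so both constraints bind.
orange only: max(187/67, 894/181) = 4.939 servings → $3.21.
canned tuna only: max(187/24, 894/288) = 7.792 servings → $8.57.
orange + canned tuna with both tight: 2.167 servings and 1.742 servings → $3.33.
Cheapest feasible corner: $3.21.

$3.21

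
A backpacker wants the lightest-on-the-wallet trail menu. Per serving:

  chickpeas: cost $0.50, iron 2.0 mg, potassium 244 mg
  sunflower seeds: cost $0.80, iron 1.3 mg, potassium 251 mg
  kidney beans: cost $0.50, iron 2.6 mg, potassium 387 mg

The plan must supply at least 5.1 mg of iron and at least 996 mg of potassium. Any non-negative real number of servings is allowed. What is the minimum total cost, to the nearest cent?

chickpeas only: max(5.1/2.0, 996/244) = 4.082 servings → $2.04.
sunflower seeds only: max(5.1/1.3, 996/251) = 3.968 servings → $3.17.
kidney beans only: max(5.1/2.6, 996/387) = 2.574 servings → $1.29.
chickpeas + sunflower seeds: the both-tight solution has a negative serving — not a feasible corner.
chickpeas + kidney beans: the both-tight solution has a negative serving — not a feasible corner.
sunflower seeds + kidney beans: intersection lies outside the first quadrant.
The minimum over all feasible corners is $1.29.

$1.29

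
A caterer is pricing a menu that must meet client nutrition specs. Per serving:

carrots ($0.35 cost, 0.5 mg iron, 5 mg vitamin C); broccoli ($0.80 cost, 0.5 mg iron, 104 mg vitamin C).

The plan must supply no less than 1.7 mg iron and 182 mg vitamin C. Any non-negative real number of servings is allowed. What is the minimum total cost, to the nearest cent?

$1.94

An LP optimum is at a vertex; with two nutrient constraints at most two foods are used. Check each candidate.
carrots only: max(1.7/0.5, 182/5) = 36.4 servings → $12.74.
broccoli only: max(1.7/0.5, 182/104) = 3.4 servings → $2.72.
carrots + broccoli with both tight: 1.733 servings and 1.667 servings → $1.94.
The minimum over all feasible corners is $1.94.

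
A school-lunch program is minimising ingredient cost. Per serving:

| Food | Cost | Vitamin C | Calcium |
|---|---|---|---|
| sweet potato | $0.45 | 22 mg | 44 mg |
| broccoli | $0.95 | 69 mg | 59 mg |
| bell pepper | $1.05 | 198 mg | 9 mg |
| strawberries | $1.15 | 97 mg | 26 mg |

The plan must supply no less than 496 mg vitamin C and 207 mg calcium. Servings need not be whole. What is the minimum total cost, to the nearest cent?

$4.06

A basic optimal solution has at most two foods positive. Try each food alone and each pair with both targets met exactly.
sweet potato only: max(496/22, 207/44) = 22.55 servings → $10.15.
broccoli only: max(496/69, 207/59) = 7.188 servings → $6.83.
bell pepper only: max(496/198, 207/9) = 23 servings → $24.15.
strawberries only: max(496/97, 207/26) = 7.962 servings → $9.16.
sweet potato + broccoli: the both-tight solution has a negative serving — not a feasible corner.
sweet potato + bell pepper with both tight: 4.29 servings and 2.028 servings → $4.06.
sweet potato + strawberries with both tight: 1.943 servings and 4.673 servings → $6.25.
broccoli + bell pepper with both tight: 3.302 servings and 1.354 servings → $4.56.
broccoli + strawberries with both tight: 1.828 servings and 3.813 servings → $6.12.
bell pepper + strawberries: the both-tight solution has a negative serving — not a feasible corner.
The minimum over all feasible corners is $4.06.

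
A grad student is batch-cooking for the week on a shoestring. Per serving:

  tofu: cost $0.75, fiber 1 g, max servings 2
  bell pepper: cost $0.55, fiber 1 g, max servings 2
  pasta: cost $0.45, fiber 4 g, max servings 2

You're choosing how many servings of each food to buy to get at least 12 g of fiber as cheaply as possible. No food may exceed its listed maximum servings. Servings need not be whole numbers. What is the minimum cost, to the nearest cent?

Cost per g of fiber: pasta $0.1125, bell pepper $0.5500, tofu $0.7500.
Take 2 servings of pasta: +8.0 g fiber for $0.90 (total $0.90, still need 4.0 g).
Take 2 servings of bell pepper: +2.0 g fiber for $1.10 (total $2.00, still need 2.0 g).
Take 2 servings of tofu: +2.0 g fiber for $1.50 (total $3.50, still need 0.0 g).
Filling from the cheapest source first is optimal under one linear minimum: $3.50.

$3.50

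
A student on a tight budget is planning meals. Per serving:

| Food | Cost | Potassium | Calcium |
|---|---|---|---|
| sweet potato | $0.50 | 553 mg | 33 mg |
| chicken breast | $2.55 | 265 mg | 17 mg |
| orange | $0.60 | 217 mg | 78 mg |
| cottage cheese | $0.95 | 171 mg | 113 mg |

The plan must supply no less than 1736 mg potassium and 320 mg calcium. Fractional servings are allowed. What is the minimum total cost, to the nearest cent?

Check every corner: each single food scaled to meet both minima, and each pair solved so both constraints bind.
sweet potato only: max(1736/553, 320/33) = 9.697 servings → $4.85.
chicken breast only: max(1736/265, 320/17) = 18.82 servings → $48.00.
orange only: max(1736/217, 320/78) = 8 servings → $4.80.
cottage cheese only: max(1736/171, 320/113) = 10.15 servings → $9.64.
sweet potato + chicken breast: intersection lies outside the first quadrant.
sweet potato + orange with both tight: 1.834 servings and 3.327 servings → $2.91.
sweet potato + cottage cheese with both tight: 2.488 servings and 2.105 servings → $3.24.
chicken breast + orange with both tight: 3.885 servings and 3.256 servings → $11.86.
chicken breast + cottage cheese with both tight: 5.231 servings and 2.045 servings → $15.28.
orange + cottage cheese: intersection lies outside the first quadrant.
Cheapest feasible corner: $2.91.

$2.91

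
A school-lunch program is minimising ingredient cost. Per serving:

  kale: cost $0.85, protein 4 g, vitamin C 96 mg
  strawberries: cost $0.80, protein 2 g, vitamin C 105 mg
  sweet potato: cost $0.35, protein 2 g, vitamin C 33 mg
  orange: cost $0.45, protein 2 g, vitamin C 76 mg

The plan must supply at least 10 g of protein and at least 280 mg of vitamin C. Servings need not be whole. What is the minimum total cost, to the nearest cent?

Compare the cost at each extreme point of the feasible region.
kale only: max(10/4, 280/96) = 2.917 servings → $2.48.
strawberries only: max(10/2, 280/105) = 5 servings → $4.00.
sweet potato only: max(10/2, 280/33) = 8.485 servings → $2.97.
orange only: max(10/2, 280/76) = 5 servings → $2.25.
kale + strawberries with both tight: 2.149 servings and 0.7018 servings → $2.39.
kale + sweet potato with both targets exact would need a negative amount; discard.
kale + orange with both tight: 1.786 servings and 1.429 servings → $2.16.
strawberries + sweet potato with both tight: 1.597 servings and 3.403 servings → $2.47.
strawberries + orange with both targets exact would need a negative amount; discard.
sweet potato + orange with both tight: 2.326 servings and 2.674 servings → $2.02.
The minimum over all feasible corners is $2.02.

$2.02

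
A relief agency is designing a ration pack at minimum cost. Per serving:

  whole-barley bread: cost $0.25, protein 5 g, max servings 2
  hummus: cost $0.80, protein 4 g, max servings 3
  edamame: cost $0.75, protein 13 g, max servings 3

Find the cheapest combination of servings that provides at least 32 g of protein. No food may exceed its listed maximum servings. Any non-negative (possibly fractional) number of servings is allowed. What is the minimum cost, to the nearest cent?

$1.77

Cost per g of protein: whole-barley bread $0.0500, edamame $0.0577, hummus $0.2000.
Take 2 servings of whole-barley bread: +10.0 g protein for $0.50 (total $0.50, still need 22.0 g).
Take 1.692 servings of edamame: +22.0 g protein for $1.27 (total $1.77, still need 0.0 g).
Greedy by cheapest-per-g is optimal for a single linear constraint, so the minimum cost is $1.77.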